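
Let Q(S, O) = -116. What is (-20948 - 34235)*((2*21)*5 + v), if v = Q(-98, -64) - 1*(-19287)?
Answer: -1069501723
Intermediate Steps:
v = 19171 (v = -116 - 1*(-19287) = -116 + 19287 = 19171)
(-20948 - 34235)*((2*21)*5 + v) = (-20948 - 34235)*((2*21)*5 + 19171) = -55183*(42*5 + 19171) = -55183*(210 + 19171) = -55183*19381 = -1069501723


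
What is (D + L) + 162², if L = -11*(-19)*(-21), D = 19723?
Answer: 41578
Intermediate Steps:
L = -4389 (L = 209*(-21) = -4389)
(D + L) + 162² = (19723 - 4389) + 162² = 15334 + 26244 = 41578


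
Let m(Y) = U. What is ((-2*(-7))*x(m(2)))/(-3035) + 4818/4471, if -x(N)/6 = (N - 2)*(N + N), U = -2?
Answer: 20631654/13569485 ≈ 1.5204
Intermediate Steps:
m(Y) = -2
x(N) = -12*N*(-2 + N) (x(N) = -6*(N - 2)*(N + N) = -6*(-2 + N)*2*N = -12*N*(-2 + N))
((-2*(-7))*x(m(2)))/(-3035) + 4818/4471 = ((-2*(-7))*(12*(-2)*(2 - 1*(-2))))/(-3035) + 4818/4471 = (14*(12*(-2)*(2 + 2)))*(-1/3035) + 4818*(1/4471) = (14*(12*(-2)*4))*(-1/3035) + 4818/4471 = (14*(-96))*(-1/3035) + 4818/4471 = -1344*(-1/3035) + 4818/4471 = 1344/3035 + 4818/4471 = 20631654/13569485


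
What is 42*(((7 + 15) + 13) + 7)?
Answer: 1764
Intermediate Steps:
42*(((7 + 15) + 13) + 7) = 42*((22 + 13) + 7) = 42*(35 + 7) = 42*42 = 1764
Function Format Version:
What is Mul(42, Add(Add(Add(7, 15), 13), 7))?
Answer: 1764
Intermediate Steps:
Mul(42, Add(Add(Add(7, 15), 13), 7)) = Mul(42, Add(Add(22, 13), 7)) = Mul(42, Add(35, 7)) = Mul(42, 42) = 1764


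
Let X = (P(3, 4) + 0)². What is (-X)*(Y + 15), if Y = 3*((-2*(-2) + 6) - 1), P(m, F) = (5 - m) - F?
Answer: -168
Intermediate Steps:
P(m, F) = 5 - F - m
Y = 27 (Y = 3*((4 + 6) - 1) = 3*(10 - 1) = 3*9 = 27)
X = 4 (X = ((5 - 1*4 - 1*3) + 0)² = ((5 - 4 - 3) + 0)² = (-2 + 0)² = (-2)² = 4)
(-X)*(Y + 15) = (-1*4)*(27 + 15) = -4*42 = -168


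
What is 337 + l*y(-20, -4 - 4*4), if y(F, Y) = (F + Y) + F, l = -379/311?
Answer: 127547/311 ≈ 410.12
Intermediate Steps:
l = -379/311 (l = -379*1/311 = -379/311 ≈ -1.2186)
y(F, Y) = Y + 2*F
337 + l*y(-20, -4 - 4*4) = 337 - 379*((-4 - 4*4) + 2*(-20))/311 = 337 - 379*((-4 - 16) - 40)/311 = 337 - 379*(-20 - 40)/311 = 337 - 379/311*(-60) = 337 + 22740/311 = 127547/311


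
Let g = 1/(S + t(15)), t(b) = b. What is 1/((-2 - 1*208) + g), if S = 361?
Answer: -376/78959 ≈ -0.0047620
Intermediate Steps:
g = 1/376 (g = 1/(361 + 15) = 1/376 ≈ 0.0026596)
1/((-2 - 1*208) + g) = 1/((-2 - 1*208) + 1/376) = 1/((-2 - 208) + 1/376) = 1/(-210 + 1/376) = 1/(-78959/376) = -376/78959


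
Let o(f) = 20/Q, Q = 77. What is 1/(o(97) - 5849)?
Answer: -77/450353 ≈ -0.00017098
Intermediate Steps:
o(f) = 20/77
1/(o(97) - 5849) = 1/(20/77 - 5849) = 1/(-450353/77) = -77/450353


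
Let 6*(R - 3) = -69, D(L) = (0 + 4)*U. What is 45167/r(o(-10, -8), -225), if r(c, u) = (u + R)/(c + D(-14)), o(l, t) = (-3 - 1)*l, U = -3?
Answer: -2529352/467 ≈ -5416.2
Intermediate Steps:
D(L) = -12 (D(L) = (0 + 4)*(-3) = 4*(-3) = -12)
R = -17/2 (R = 3 + (⅙)*(-69) = 3 - 23/2 = -17/2 ≈ -8.5000)
o(l, t) = -4*l
r(c, u) = (-17/2 + u)/(-12 + c) (r(c, u) = (u - 17/2)/(c - 12) = (-17/2 + u)/(-12 + c))
45167/r(o(-10, -8), -225) = 45167/(((-17/2 - 225)/(-12 - 4*(-10)))) = 45167/((-467/2/(-12 + 40))) = 45167/((-467/2/28)) = 45167/(((1/28)*(-467/2))) = 45167/(-467/56) = 45167*(-56/467) = -2529352/467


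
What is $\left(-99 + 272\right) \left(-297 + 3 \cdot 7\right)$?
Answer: $-47748$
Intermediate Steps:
$\left(-99 + 272\right) \left(-297 + 3 \cdot 7\right) = 173 \left(-297 + 21\right) = 173 \left(-276\right) = -47748$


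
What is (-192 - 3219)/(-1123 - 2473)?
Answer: 3411/3596 ≈ 0.94855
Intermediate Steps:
(-192 - 3219)/(-1123 - 2473) = -3411/(-3596) = -3411*(-1/3596) = 3411/3596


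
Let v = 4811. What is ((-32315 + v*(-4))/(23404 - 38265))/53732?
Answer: 51559/798511252 ≈ 6.4569e-5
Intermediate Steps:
((-32315 + v*(-4))/(23404 - 38265))/53732 = ((-32315 + 4811*(-4))/(23404 - 38265))/53732 = ((-32315 - 19244)/(-14861))*(1/53732) = -51559*(-1/14861)*(1/53732) = (51559/14861)*(1/53732) = 51559/798511252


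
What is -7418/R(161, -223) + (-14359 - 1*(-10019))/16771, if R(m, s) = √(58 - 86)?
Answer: -140/541 + 3709*I*√7/7 ≈ -0.25878 + 1401.9*I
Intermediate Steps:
R(m, s) = 2*I*√7 (R(m, s) = √(-28) = 2*I*√7)
-7418/R(161, -223) + (-14359 - 1*(-10019))/16771 = -7418*(-I*√7/14) + (-14359 - 1*(-10019))/16771 = -(-3709)*I*√7/7 + (-14359 + 10019)*(1/16771) = 3709*I*√7/7 - 4340*1/16771 = 3709*I*√7/7 - 140/541 = -140/541 + 3709*I*√7/7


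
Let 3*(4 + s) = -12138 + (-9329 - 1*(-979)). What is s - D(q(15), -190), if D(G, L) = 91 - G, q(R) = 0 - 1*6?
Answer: -20791/3 ≈ -6930.3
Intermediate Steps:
q(R) = -6 (q(R) = 0 - 6 = -6)
s = -20500/3 (s = -4 + (-12138 + (-9329 - 1*(-979)))/3 = -4 + (-12138 + (-9329 + 979))/3 = -4 + (-12138 - 8350)/3 = -4 + (⅓)*(-20488) = -4 - 20488/3 = -20500/3 ≈ -6833.3)
s - D(q(15), -190) = -20500/3 - (91 - 1*(-6)) = -20500/3 - (91 + 6) = -20500/3 - 1*97 = -20500/3 - 97 = -20791/3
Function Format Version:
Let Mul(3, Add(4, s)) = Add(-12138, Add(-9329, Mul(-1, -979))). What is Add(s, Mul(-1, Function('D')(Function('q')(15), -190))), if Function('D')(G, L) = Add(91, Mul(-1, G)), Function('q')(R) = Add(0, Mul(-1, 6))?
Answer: Rational(-20791, 3) ≈ -6930.3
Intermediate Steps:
Function('q')(R) = -6 (Function('q')(R) = Add(0, -6) = -6)
s = Rational(-20500, 3) (s = Add(-4, Mul(Rational(1, 3), Add(-12138, Add(-9329, Mul(-1, -979))))) = Add(-4, Mul(Rational(1, 3), Add(-12138, Add(-9329, 979)))) = Add(-4, Mul(Rational(1, 3), Add(-12138, -8350))) = Add(-4, Mul(Rational(1, 3), -20488)) = Add(-4, Rational(-20488, 3)) = Rational(-20500, 3) ≈ -6833.3)
Add(s, Mul(-1, Function('D')(Function('q')(15), -190))) = Add(Rational(-20500, 3), Mul(-1, Add(91, Mul(-1, -6)))) = Add(Rational(-20500, 3), Mul(-1, Add(91, 6))) = Add(Rational(-20500, 3), Mul(-1, 97)) = Add(Rational(-20500, 3), -97) = Rational(-20791, 3)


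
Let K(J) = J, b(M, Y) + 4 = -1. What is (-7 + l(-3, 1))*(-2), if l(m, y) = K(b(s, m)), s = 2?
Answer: 24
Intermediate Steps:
b(M, Y) = -5 (b(M, Y) = -4 - 1 = -5)
l(m, y) = -5
(-7 + l(-3, 1))*(-2) = (-7 - 5)*(-2) = -12*(-2) = 24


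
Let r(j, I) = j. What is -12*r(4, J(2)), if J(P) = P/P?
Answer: -48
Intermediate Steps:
J(P) = 1
-12*r(4, J(2)) = -12*4 = -48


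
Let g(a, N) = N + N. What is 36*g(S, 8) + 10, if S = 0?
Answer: 586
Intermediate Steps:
g(a, N) = 2*N
36*g(S, 8) + 10 = 36*(2*8) + 10 = 36*16 + 10 = 576 + 10 = 586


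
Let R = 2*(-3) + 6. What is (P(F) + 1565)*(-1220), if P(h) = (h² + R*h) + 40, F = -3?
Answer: -1969080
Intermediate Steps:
R = 0 (R = -6 + 6 = 0)
P(h) = 40 + h² (P(h) = (h² + 0*h) + 40 = (h² + 0) + 40 = h² + 40 = 40 + h²)
(P(F) + 1565)*(-1220) = ((40 + (-3)²) + 1565)*(-1220) = ((40 + 9) + 1565)*(-1220) = (49 + 1565)*(-1220) = 1614*(-1220) = -1969080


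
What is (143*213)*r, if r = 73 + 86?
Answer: 4842981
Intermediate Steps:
r = 159
(143*213)*r = (143*213)*159 = 30459*159 = 4842981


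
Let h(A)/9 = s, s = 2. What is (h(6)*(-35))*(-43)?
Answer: 27090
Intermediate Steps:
h(A) = 18 (h(A) = 9*2 = 18)
(h(6)*(-35))*(-43) = (18*(-35))*(-43) = -630*(-43) = 27090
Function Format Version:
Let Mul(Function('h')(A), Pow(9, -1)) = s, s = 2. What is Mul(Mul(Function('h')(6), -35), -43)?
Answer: 27090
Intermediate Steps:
Function('h')(A) = 18 (Function('h')(A) = Mul(9, 2) = 18)
Mul(Mul(Function('h')(6), -35), -43) = Mul(Mul(18, -35), -43) = Mul(-630, -43) = 27090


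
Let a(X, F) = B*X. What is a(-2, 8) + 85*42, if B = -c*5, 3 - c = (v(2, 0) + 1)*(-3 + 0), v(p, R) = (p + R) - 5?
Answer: 3540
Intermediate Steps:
v(p, R) = -5 + R + p (v(p, R) = (R + p) - 5 = -5 + R + p)
c = -3 (c = 3 - ((-5 + 0 + 2) + 1)*(-3 + 0) = 3 - (-3 + 1)*(-3) = 3 - (-2)*(-3) = 3 - 1*6 = 3 - 6 = -3)
B = 15 (B = -1*(-3)*5 = 3*5 = 15)
a(X, F) = 15*X
a(-2, 8) + 85*42 = 15*(-2) + 85*42 = -30 + 3570 = 3540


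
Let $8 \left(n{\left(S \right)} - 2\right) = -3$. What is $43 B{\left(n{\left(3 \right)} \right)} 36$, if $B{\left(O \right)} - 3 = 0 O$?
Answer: $4644$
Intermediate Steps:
$n{\left(S \right)} = \frac{13}{8}$ ($n{\left(S \right)} = 2 + \frac{1}{8} \left(-3\right) = 2 - \frac{3}{8} = \frac{13}{8}$)
$B{\left(O \right)} = 3$ ($B{\left(O \right)} = 3 + 0 O = 3 + 0 = 3$)
$43 B{\left(n{\left(3 \right)} \right)} 36 = 43 \cdot 3 \cdot 36 = 129 \cdot 36 = 4644$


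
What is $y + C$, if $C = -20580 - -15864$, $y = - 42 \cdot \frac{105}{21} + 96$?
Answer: $-4830$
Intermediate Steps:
$y = -114$ ($y = - 42 \cdot 105 \cdot \frac{1}{21} + 96 = \left(-42\right) 5 + 96 = -210 + 96 = -114$)
$C = -4716$ ($C = -20580 + 15864 = -4716$)
$y + C = -114 - 4716 = -4830$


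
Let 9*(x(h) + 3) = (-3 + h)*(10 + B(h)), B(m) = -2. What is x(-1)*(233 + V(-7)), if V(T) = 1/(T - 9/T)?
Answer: -549467/360 ≈ -1526.3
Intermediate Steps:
x(h) = -17/3 + 8*h/9 (x(h) = -3 + ((-3 + h)*(10 - 2))/9 = -3 + ((-3 + h)*8)/9 = -3 + (-24 + 8*h)/9 = -3 + (-8/3 + 8*h/9) = -17/3 + 8*h/9)
x(-1)*(233 + V(-7)) = (-17/3 + (8/9)*(-1))*(233 - 7/(-9 + (-7)²)) = (-17/3 - 8/9)*(233 - 7/(-9 + 49)) = -59*(233 - 7/40)/9 = -59/9*9313/40 = -549467/360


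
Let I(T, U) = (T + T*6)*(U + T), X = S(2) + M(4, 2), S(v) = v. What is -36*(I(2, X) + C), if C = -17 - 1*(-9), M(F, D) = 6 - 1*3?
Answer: -3240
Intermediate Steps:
M(F, D) = 3 (M(F, D) = 6 - 3 = 3)
X = 5 (X = 2 + 3 = 5)
C = -8 (C = -17 + 9 = -8)
I(T, U) = 7*T*(T + U) (I(T, U) = (T + 6*T)*(T + U) = (7*T)*(T + U) = 7*T*(T + U))
-36*(I(2, X) + C) = -36*(7*2*(2 + 5) - 8) = -36*(7*2*7 - 8) = -36*(98 - 8) = -36*90 = -3240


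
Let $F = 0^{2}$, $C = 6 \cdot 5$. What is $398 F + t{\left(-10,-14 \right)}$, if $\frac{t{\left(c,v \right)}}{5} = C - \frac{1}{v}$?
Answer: $\frac{2105}{14} \approx 150.36$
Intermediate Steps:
$C = 30$
$F = 0$
$t{\left(c,v \right)} = 150 - \frac{5}{v}$ ($t{\left(c,v \right)} = 5 \left(30 - \frac{1}{v}\right) = 150 - \frac{5}{v}$)
$398 F + t{\left(-10,-14 \right)} = 398 \cdot 0 + \left(150 - \frac{5}{-14}\right) = 0 + \left(150 - - \frac{5}{14}\right) = 0 + \left(150 + \frac{5}{14}\right) = 0 + \frac{2105}{14} = \frac{2105}{14}$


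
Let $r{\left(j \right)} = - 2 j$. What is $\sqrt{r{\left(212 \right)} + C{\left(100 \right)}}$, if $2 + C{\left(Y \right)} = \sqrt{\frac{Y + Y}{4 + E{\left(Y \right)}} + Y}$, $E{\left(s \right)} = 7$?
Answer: $\frac{\sqrt{-51546 + 110 \sqrt{143}}}{11} \approx 20.375 i$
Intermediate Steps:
$C{\left(Y \right)} = -2 + \frac{\sqrt{143} \sqrt{Y}}{11}$ ($C{\left(Y \right)} = -2 + \sqrt{\frac{Y + Y}{4 + 7} + Y} = -2 + \sqrt{\frac{2 Y}{11} + Y} = -2 + \sqrt{\frac{13 Y}{11}} = -2 + \frac{\sqrt{143} \sqrt{Y}}{11}$)
$\sqrt{r{\left(212 \right)} + C{\left(100 \right)}} = \sqrt{\left(-2\right) 212 - \left(2 - \frac{\sqrt{143} \sqrt{100}}{11}\right)} = \sqrt{-424 - \left(2 - \frac{1}{11} \sqrt{143} \cdot 10\right)} = \sqrt{-424 - \left(2 - \frac{10 \sqrt{143}}{11}\right)} = \sqrt{-426 + \frac{10 \sqrt{143}}{11}}$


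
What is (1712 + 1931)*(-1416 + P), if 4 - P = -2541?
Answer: 4112947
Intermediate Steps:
P = 2545 (P = 4 - 1*(-2541) = 4 + 2541 = 2545)
(1712 + 1931)*(-1416 + P) = (1712 + 1931)*(-1416 + 2545) = 3643*1129 = 4112947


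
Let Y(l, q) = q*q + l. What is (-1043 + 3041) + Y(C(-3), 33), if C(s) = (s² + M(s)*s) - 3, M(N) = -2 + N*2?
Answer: 3117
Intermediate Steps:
M(N) = -2 + 2*N
C(s) = -3 + s² + s*(-2 + 2*s) (C(s) = (s² + (-2 + 2*s)*s) - 3 = (s² + s*(-2 + 2*s)) - 3 = -3 + s² + s*(-2 + 2*s))
Y(l, q) = l + q² (Y(l, q) = q² + l = l + q²)
(-1043 + 3041) + Y(C(-3), 33) = (-1043 + 3041) + ((-3 - 2*(-3) + 3*(-3)²) + 33²) = 1998 + ((-3 + 6 + 3*9) + 1089) = 1998 + ((-3 + 6 + 27) + 1089) = 1998 + (30 + 1089) = 1998 + 1119 = 3117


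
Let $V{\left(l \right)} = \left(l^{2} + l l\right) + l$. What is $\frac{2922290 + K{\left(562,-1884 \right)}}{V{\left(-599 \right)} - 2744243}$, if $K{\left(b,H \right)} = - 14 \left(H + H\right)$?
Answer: $- \frac{1487521}{1013620} \approx -1.4675$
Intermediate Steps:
$K{\left(b,H \right)} = - 28 H$ ($K{\left(b,H \right)} = - 14 \cdot 2 H = - 28 H$)
$V{\left(l \right)} = l + 2 l^{2}$ ($V{\left(l \right)} = \left(l^{2} + l^{2}\right) + l = 2 l^{2} + l = l + 2 l^{2}$)
$\frac{2922290 + K{\left(562,-1884 \right)}}{V{\left(-599 \right)} - 2744243} = \frac{2922290 - -52752}{- 599 \left(1 + 2 \left(-599\right)\right) - 2744243} = \frac{2922290 + 52752}{- 599 \left(1 - 1198\right) - 2744243} = \frac{2975042}{\left(-599\right) \left(-1197\right) - 2744243} = \frac{2975042}{717003 - 2744243} = \frac{2975042}{-2027240} = 2975042 \left(- \frac{1}{2027240}\right) = - \frac{1487521}{1013620}$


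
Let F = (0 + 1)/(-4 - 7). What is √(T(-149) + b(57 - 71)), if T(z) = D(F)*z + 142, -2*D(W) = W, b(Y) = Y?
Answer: √58674/22 ≈ 11.010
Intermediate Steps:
F = -1/11 (F = 1/(-11) = 1*(-1/11) = -1/11 ≈ -0.090909)
D(W) = -W/2
T(z) = 142 + z/22 (T(z) = (-½*(-1/11))*z + 142 = z/22 + 142 = 142 + z/22)
√(T(-149) + b(57 - 71)) = √((142 + (1/22)*(-149)) + (57 - 71)) = √((142 - 149/22) - 14) = √(2975/22 - 14) = √(2667/22) = √58674/22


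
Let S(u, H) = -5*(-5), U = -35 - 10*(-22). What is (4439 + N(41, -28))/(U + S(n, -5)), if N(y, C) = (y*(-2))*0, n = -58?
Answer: 4439/210 ≈ 21.138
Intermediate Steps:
N(y, C) = 0 (N(y, C) = -2*y*0 = 0)
U = 185 (U = -35 + 220 = 185)
S(u, H) = 25
(4439 + N(41, -28))/(U + S(n, -5)) = (4439 + 0)/(185 + 25) = 4439/210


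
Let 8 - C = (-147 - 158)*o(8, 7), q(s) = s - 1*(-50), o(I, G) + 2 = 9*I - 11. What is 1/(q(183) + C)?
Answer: 1/18236 ≈ 5.4837e-5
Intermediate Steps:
o(I, G) = -13 + 9*I (o(I, G) = -2 + (9*I - 11) = -2 + (-11 + 9*I) = -13 + 9*I)
q(s) = 50 + s (q(s) = s + 50 = 50 + s)
C = 18003 (C = 8 - (-147 - 158)*(-13 + 9*8) = 8 - (-305)*(-13 + 72) = 8 - (-305)*59 = 8 - 1*(-17995) = 8 + 17995 = 18003)
1/(q(183) + C) = 1/((50 + 183) + 18003) = 1/(233 + 18003) = 1/18236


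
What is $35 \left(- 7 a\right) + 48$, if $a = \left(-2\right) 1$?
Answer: $538$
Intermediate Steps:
$a = -2$
$35 \left(- 7 a\right) + 48 = 35 \left(\left(-7\right) \left(-2\right)\right) + 48 = 35 \cdot 14 + 48 = 490 + 48 = 538$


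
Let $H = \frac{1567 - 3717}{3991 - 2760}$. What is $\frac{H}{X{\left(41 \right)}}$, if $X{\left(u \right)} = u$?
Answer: $- \frac{2150}{50471} \approx -0.042599$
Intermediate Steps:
$H = - \frac{2150}{1231} \approx -1.7465$
$\frac{H}{X{\left(41 \right)}} = - \frac{2150}{1231 \cdot 41} = \left(- \frac{2150}{1231}\right) \frac{1}{41} = - \frac{2150}{50471}$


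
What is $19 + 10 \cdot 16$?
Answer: $179$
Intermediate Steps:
$19 + 10 \cdot 16 = 19 + 160 = 179$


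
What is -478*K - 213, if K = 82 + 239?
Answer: -153651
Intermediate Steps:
K = 321
-478*K - 213 = -478*321 - 213 = -153438 - 213 = -153651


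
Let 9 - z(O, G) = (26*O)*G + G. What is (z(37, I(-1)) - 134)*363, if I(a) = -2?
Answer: 653763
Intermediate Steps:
z(O, G) = 9 - G - 26*G*O (z(O, G) = 9 - ((26*O)*G + G) = 9 - (26*G*O + G) = 9 - (G + 26*G*O) = 9 + (-G - 26*G*O) = 9 - G - 26*G*O)
(z(37, I(-1)) - 134)*363 = ((9 - 1*(-2) - 26*(-2)*37) - 134)*363 = ((9 + 2 + 1924) - 134)*363 = (1935 - 134)*363 = 1801*363 = 653763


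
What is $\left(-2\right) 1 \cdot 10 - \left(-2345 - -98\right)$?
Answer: $2227$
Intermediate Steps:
$\left(-2\right) 1 \cdot 10 - \left(-2345 - -98\right) = \left(-2\right) 10 - \left(-2345 + 98\right) = -20 - -2247 = -20 + 2247 = 2227$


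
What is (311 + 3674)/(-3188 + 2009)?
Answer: -3985/1179 ≈ -3.3800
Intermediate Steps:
(311 + 3674)/(-3188 + 2009) = 3985/(-1179) = 3985*(-1/1179) = -3985/1179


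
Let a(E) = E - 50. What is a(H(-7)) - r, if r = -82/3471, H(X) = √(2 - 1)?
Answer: -169997/3471 ≈ -48.976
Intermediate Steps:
H(X) = 1 (H(X) = √1 = 1)
r = -82/3471 (r = -82*1/3471 = -82/3471 ≈ -0.023624)
a(E) = -50 + E
a(H(-7)) - r = (-50 + 1) - 1*(-82/3471) = -49 + 82/3471 = -169997/3471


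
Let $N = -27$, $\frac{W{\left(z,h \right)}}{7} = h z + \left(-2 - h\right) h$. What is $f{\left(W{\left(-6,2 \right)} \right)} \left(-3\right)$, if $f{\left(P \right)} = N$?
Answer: $81$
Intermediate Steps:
$W{\left(z,h \right)} = 7 h z + 7 h \left(-2 - h\right)$ ($W{\left(z,h \right)} = 7 \left(h z + \left(-2 - h\right) h\right) = 7 \left(h z + h \left(-2 - h\right)\right) = 7 h z + 7 h \left(-2 - h\right)$)
$f{\left(P \right)} = -27$
$f{\left(W{\left(-6,2 \right)} \right)} \left(-3\right) = \left(-27\right) \left(-3\right) = 81$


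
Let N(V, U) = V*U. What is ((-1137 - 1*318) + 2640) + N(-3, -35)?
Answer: 1290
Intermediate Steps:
N(V, U) = U*V
((-1137 - 1*318) + 2640) + N(-3, -35) = ((-1137 - 1*318) + 2640) - 35*(-3) = ((-1137 - 318) + 2640) + 105 = (-1455 + 2640) + 105 = 1185 + 105 = 1290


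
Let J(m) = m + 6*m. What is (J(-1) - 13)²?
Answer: 400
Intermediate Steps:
J(m) = 7*m
(J(-1) - 13)² = (7*(-1) - 13)² = (-7 - 13)² = (-20)² = 400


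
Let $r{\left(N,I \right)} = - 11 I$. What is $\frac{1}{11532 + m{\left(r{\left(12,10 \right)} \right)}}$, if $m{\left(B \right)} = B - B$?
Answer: $\frac{1}{11532} \approx 8.6715 \cdot 10^{-5}$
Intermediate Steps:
$m{\left(B \right)} = 0$
$\frac{1}{11532 + m{\left(r{\left(12,10 \right)} \right)}} = \frac{1}{11532 + 0} = \frac{1}{11532}$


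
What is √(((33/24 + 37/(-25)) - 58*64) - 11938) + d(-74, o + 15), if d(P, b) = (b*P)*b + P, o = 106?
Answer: -1083508 + I*√6260042/20 ≈ -1.0835e+6 + 125.1*I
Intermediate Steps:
d(P, b) = P + P*b² (d(P, b) = (P*b)*b + P = P*b² + P = P + P*b²)
√(((33/24 + 37/(-25)) - 58*64) - 11938) + d(-74, o + 15) = √(((33/24 + 37/(-25)) - 58*64) - 11938) - 74*(1 + (106 + 15)²) = √(((33*(1/24) + 37*(-1/25)) - 3712) - 11938) - 74*(1 + 121²) = √(((11/8 - 37/25) - 3712) - 11938) - 74*(1 + 14641) = √((-21/200 - 3712) - 11938) - 74*14642 = √(-742421/200 - 11938) - 1083508 = √(-3130021/200) - 1083508 = I*√6260042/20 - 1083508 = -1083508 + I*√6260042/20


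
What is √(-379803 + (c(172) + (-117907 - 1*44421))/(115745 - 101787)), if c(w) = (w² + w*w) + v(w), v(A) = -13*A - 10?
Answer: 4*I*√23595944165/997 ≈ 616.29*I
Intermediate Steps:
v(A) = -10 - 13*A
c(w) = -10 - 13*w + 2*w² (c(w) = (w² + w*w) + (-10 - 13*w) = (w² + w²) + (-10 - 13*w) = 2*w² + (-10 - 13*w) = -10 - 13*w + 2*w²)
√(-379803 + (c(172) + (-117907 - 1*44421))/(115745 - 101787)) = √(-379803 + ((-10 - 13*172 + 2*172²) + (-117907 - 1*44421))/(115745 - 101787)) = √(-379803 + ((-10 - 2236 + 2*29584) + (-117907 - 44421))/13958) = √(-379803 + ((-10 - 2236 + 59168) - 162328)*(1/13958)) = √(-379803 + (56922 - 162328)*(1/13958)) = √(-379803 - 105406*1/13958) = √(-379803 - 7529/997) = √(-378671120/997) = 4*I*√23595944165/997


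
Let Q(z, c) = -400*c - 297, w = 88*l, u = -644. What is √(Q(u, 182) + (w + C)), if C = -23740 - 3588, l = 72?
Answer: I*√94089 ≈ 306.74*I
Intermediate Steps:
C = -27328
w = 6336 (w = 88*72 = 6336)
Q(z, c) = -297 - 400*c
√(Q(u, 182) + (w + C)) = √((-297 - 400*182) + (6336 - 27328)) = √((-297 - 72800) - 20992) = √(-73097 - 20992) = √(-94089) = I*√94089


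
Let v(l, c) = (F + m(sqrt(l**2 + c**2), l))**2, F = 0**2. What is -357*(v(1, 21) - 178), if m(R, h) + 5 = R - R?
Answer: 54621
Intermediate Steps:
m(R, h) = -5 (m(R, h) = -5 + (R - R) = -5 + 0 = -5)
F = 0
v(l, c) = 25 (v(l, c) = (0 - 5)**2 = (-5)**2 = 25)
-357*(v(1, 21) - 178) = -357*(25 - 178) = -357*(-153) = 54621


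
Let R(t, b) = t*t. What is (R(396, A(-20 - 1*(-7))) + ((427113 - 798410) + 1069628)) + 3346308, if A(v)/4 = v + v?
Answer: 4201455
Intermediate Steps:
A(v) = 8*v (A(v) = 4*(v + v) = 4*(2*v) = 8*v)
R(t, b) = t**2
(R(396, A(-20 - 1*(-7))) + ((427113 - 798410) + 1069628)) + 3346308 = (396**2 + ((427113 - 798410) + 1069628)) + 3346308 = (156816 + (-371297 + 1069628)) + 3346308 = (156816 + 698331) + 3346308 = 855147 + 3346308 = 4201455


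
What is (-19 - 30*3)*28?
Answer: -3052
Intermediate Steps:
(-19 - 30*3)*28 = (-19 - 10*9)*28 = (-19 - 90)*28 = -109*28 = -3052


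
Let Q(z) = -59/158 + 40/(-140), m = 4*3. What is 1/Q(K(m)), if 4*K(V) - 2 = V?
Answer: -1106/729 ≈ -1.5171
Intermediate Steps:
m = 12
K(V) = ½ + V/4
Q(z) = -729/1106 (Q(z) = -59*1/158 + 40*(-1/140) = -59/158 - 2/7 = -729/1106)
1/Q(K(m)) = 1/(-729/1106) = -1106/729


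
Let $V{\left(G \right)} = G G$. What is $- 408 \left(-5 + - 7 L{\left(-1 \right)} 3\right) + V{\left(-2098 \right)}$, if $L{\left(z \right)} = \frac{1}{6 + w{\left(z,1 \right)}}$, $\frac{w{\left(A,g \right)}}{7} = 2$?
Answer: $\frac{22020362}{5} \approx 4.4041 \cdot 10^{6}$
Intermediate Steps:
$w{\left(A,g \right)} = 14$ ($w{\left(A,g \right)} = 7 \cdot 2 = 14$)
$L{\left(z \right)} = \frac{1}{20}$ ($L{\left(z \right)} = \frac{1}{6 + 14} = \frac{1}{20}$)
$V{\left(G \right)} = G^{2}$
$- 408 \left(-5 + - 7 L{\left(-1 \right)} 3\right) + V{\left(-2098 \right)} = - 408 \left(-5 + \left(-7\right) \frac{1}{20} \cdot 3\right) + \left(-2098\right)^{2} = - 408 \left(-5 - \frac{21}{20}\right) + 4401604 = \left(-408\right) \left(- \frac{121}{20}\right) + 4401604 = \frac{12342}{5} + 4401604 = \frac{22020362}{5}$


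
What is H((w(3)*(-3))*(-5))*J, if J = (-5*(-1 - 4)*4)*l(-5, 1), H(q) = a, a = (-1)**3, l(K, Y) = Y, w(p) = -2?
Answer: -100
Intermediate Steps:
a = -1
H(q) = -1
J = 100 (J = -5*(-1 - 4)*4*1 = -(-25)*4*1 = -5*(-20)*1 = 100*1 = 100)
H((w(3)*(-3))*(-5))*J = -1*100 = -100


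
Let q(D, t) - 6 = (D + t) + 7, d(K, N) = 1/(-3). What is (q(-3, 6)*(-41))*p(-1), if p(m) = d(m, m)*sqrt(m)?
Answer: 656*I/3 ≈ 218.67*I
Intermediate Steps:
d(K, N) = -1/3 (d(K, N) = 1*(-1/3) = -1/3)
p(m) = -sqrt(m)/3
q(D, t) = 13 + D + t (q(D, t) = 6 + ((D + t) + 7) = 6 + (7 + D + t) = 13 + D + t)
(q(-3, 6)*(-41))*p(-1) = ((13 - 3 + 6)*(-41))*(-I/3) = (16*(-41))*(-I/3) = -(-656)*I/3 = 656*I/3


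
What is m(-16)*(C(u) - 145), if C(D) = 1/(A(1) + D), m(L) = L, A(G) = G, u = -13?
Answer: 6964/3 ≈ 2321.3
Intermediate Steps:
C(D) = 1/(1 + D)
m(-16)*(C(u) - 145) = -16*(1/(1 - 13) - 145) = -16*(1/(-12) - 145) = -16*(-1/12 - 145) = -16*(-1741/12) = 6964/3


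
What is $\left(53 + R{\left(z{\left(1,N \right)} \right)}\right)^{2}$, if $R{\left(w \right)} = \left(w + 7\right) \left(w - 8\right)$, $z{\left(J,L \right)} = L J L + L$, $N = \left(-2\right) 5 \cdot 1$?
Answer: $64112049$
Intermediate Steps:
$N = -10$ ($N = \left(-10\right) 1 = -10$)
$z{\left(J,L \right)} = L + J L^{2}$ ($z{\left(J,L \right)} = J L L + L = J L^{2} + L = L + J L^{2}$)
$R{\left(w \right)} = \left(-8 + w\right) \left(7 + w\right)$ ($R{\left(w \right)} = \left(7 + w\right) \left(-8 + w\right) = \left(-8 + w\right) \left(7 + w\right)$)
$\left(53 + R{\left(z{\left(1,N \right)} \right)}\right)^{2} = \left(53 - \left(56 - 100 \left(1 + 1 \left(-10\right)\right)^{2} - 10 \left(1 + 1 \left(-10\right)\right)\right)\right)^{2} = \left(53 - \left(56 - 100 \left(1 - 10\right)^{2} - 10 \left(1 - 10\right)\right)\right)^{2} = \left(53 - \left(56 - 8100 + 90\right)\right)^{2} = \left(53 - \left(146 - 8100\right)\right)^{2} = \left(53 - -7954\right)^{2} = \left(53 + 7954\right)^{2} = 8007^{2} = 64112049$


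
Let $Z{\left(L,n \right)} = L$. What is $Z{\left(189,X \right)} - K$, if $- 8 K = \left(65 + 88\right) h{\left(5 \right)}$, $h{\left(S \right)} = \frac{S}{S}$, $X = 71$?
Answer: $\frac{1665}{8} \approx 208.13$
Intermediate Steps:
$h{\left(S \right)} = 1$
$K = - \frac{153}{8}$ ($K = - \frac{\left(65 + 88\right) 1}{8} = - \frac{153 \cdot 1}{8} = \left(- \frac{1}{8}\right) 153 = - \frac{153}{8} \approx -19.125$)
$Z{\left(189,X \right)} - K = 189 - - \frac{153}{8} = 189 + \frac{153}{8} = \frac{1665}{8}$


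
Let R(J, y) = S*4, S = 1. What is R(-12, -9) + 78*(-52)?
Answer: -4052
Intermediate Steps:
R(J, y) = 4 (R(J, y) = 1*4 = 4)
R(-12, -9) + 78*(-52) = 4 + 78*(-52) = 4 - 4056 = -4052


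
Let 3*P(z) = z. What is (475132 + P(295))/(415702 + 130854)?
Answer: 1425691/1639668 ≈ 0.86950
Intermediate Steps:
P(z) = z/3
(475132 + P(295))/(415702 + 130854) = (475132 + (⅓)*295)/(415702 + 130854) = (475132 + 295/3)/546556 = (1425691/3)*(1/546556) = 1425691/1639668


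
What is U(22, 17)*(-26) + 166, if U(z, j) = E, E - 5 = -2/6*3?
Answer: 62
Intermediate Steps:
E = 4 (E = 5 - 2/6*3 = 5 - 2*⅙*3 = 5 - ⅓*3 = 5 - 1 = 4)
U(z, j) = 4
U(22, 17)*(-26) + 166 = 4*(-26) + 166 = -104 + 166 = 62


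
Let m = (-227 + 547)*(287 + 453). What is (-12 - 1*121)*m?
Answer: -31494400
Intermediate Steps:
m = 236800 (m = 320*740 = 236800)
(-12 - 1*121)*m = (-12 - 1*121)*236800 = (-12 - 121)*236800 = -133*236800 = -31494400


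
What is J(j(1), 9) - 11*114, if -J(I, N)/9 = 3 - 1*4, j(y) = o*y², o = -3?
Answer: -1245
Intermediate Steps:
j(y) = -3*y²
J(I, N) = 9 (J(I, N) = -9*(3 - 1*4) = -9*(3 - 4) = -9*(-1) = 9)
J(j(1), 9) - 11*114 = 9 - 11*114 = 9 - 1254 = -1245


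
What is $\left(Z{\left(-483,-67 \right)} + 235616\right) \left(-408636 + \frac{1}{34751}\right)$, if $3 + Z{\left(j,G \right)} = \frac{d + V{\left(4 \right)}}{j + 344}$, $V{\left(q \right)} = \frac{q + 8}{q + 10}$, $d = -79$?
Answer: $- \frac{3255495178040981460}{33812723} \approx -9.628 \cdot 10^{10}$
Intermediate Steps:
$V{\left(q \right)} = \frac{8 + q}{10 + q}$
$Z{\left(j,G \right)} = -3 - \frac{547}{7 \left(344 + j\right)}$ ($Z{\left(j,G \right)} = -3 + \frac{-79 + \frac{8 + 4}{10 + 4}}{j + 344} = -3 + \frac{-79 + \frac{1}{14} \cdot 12}{344 + j} = -3 + \frac{-79 + \frac{6}{7}}{344 + j} = -3 - \frac{547}{7 \left(344 + j\right)}$)
$\left(Z{\left(-483,-67 \right)} + 235616\right) \left(-408636 + \frac{1}{34751}\right) = \left(\frac{-7771 - -10143}{7 \left(344 - 483\right)} + 235616\right) \left(-408636 + \frac{1}{34751}\right) = \left(\frac{-7771 + 10143}{7 \left(-139\right)} + 235616\right) \left(-408636 + \frac{1}{34751}\right) = \left(\frac{1}{7} \left(- \frac{1}{139}\right) 2372 + 235616\right) \left(- \frac{14200509635}{34751}\right) = \left(- \frac{2372}{973} + 235616\right) \left(- \frac{14200509635}{34751}\right) = \frac{229251996}{973} \left(- \frac{14200509635}{34751}\right) = - \frac{3255495178040981460}{33812723}$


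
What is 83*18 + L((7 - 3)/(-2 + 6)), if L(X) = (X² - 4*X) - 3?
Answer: 1488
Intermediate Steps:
L(X) = -3 + X² - 4*X
83*18 + L((7 - 3)/(-2 + 6)) = 83*18 + (-3 + ((7 - 3)/(-2 + 6))² - 4*(7 - 3)/(-2 + 6)) = 1494 + (-3 + (4/4)² - 16/4) = 1494 + (-3 + (4*(¼))² - 16/4) = 1494 + (-3 + 1² - 4*1) = 1494 + (-3 + 1 - 4) = 1494 - 6 = 1488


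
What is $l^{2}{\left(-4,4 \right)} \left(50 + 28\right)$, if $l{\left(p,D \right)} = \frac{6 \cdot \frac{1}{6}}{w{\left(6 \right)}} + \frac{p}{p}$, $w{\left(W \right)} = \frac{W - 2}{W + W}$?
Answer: $1248$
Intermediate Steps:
$w{\left(W \right)} = \frac{-2 + W}{2 W}$
$l{\left(p,D \right)} = 4$ ($l{\left(p,D \right)} = \frac{6 \cdot \frac{1}{6}}{\frac{1}{2} \cdot \frac{1}{6} \left(-2 + 6\right)} + \frac{p}{p} = \frac{6 \cdot \frac{1}{6}}{\frac{1}{2} \cdot \frac{1}{6} \cdot 4} + 1 = 1 \frac{1}{\frac{1}{3}} + 1 = 1 \cdot 3 + 1 = 3 + 1 = 4$)
$l^{2}{\left(-4,4 \right)} \left(50 + 28\right) = 4^{2} \left(50 + 28\right) = 16 \cdot 78 = 1248$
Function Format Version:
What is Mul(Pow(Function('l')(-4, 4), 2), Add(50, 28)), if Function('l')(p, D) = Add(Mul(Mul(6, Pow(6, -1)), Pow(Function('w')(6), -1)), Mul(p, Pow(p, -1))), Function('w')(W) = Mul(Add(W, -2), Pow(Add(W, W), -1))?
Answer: 1248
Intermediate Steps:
Function('w')(W) = Mul(Rational(1, 2), Pow(W, -1), Add(-2, W)) (Function('w')(W) = Mul(Add(-2, W), Pow(Mul(2, W), -1)) = Mul(Add(-2, W), Mul(Rational(1, 2), Pow(W, -1))) = Mul(Rational(1, 2), Pow(W, -1), Add(-2, W)))
Function('l')(p, D) = 4 (Function('l')(p, D) = Add(Mul(Mul(6, Pow(6, -1)), Pow(Mul(Rational(1, 2), Pow(6, -1), Add(-2, 6)), -1)), Mul(p, Pow(p, -1))) = Add(Mul(Mul(6, Rational(1, 6)), Pow(Mul(Rational(1, 2), Rational(1, 6), 4), -1)), 1) = Add(Mul(1, Pow(Rational(1, 3), -1)), 1) = Add(Mul(1, 3), 1) = Add(3, 1) = 4)
Mul(Pow(Function('l')(-4, 4), 2), Add(50, 28)) = Mul(Pow(4, 2), Add(50, 28)) = Mul(16, 78) = 1248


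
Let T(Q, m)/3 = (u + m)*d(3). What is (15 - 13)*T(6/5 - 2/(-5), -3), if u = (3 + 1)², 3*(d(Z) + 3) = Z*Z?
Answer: 0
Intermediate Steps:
d(Z) = -3 + Z²/3 (d(Z) = -3 + (Z*Z)/3 = -3 + Z²/3)
u = 16 (u = 4² = 16)
T(Q, m) = 0 (T(Q, m) = 3*((16 + m)*(-3 + (⅓)*3²)) = 3*((16 + m)*(-3 + (⅓)*9)) = 3*((16 + m)*(-3 + 3)) = 3*((16 + m)*0) = 3*0 = 0)
(15 - 13)*T(6/5 - 2/(-5), -3) = (15 - 13)*0 = 2*0 = 0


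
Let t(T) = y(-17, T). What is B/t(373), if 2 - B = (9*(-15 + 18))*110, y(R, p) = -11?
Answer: 2968/11 ≈ 269.82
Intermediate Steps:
t(T) = -11
B = -2968 (B = 2 - 9*(-15 + 18)*110 = 2 - 9*3*110 = 2 - 27*110 = 2 - 1*2970 = 2 - 2970 = -2968)
B/t(373) = -2968/(-11) = -2968*(-1/11) = 2968/11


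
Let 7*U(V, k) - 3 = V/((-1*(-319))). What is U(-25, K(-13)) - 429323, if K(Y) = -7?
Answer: -958677327/2233 ≈ -4.2932e+5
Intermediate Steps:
U(V, k) = 3/7 + V/2233 (U(V, k) = 3/7 + (V/((-1*(-319))))/7 = 3/7 + (V/319)/7 = 3/7 + V/2233)
U(-25, K(-13)) - 429323 = (3/7 + (1/2233)*(-25)) - 429323 = (3/7 - 25/2233) - 429323 = 932/2233 - 429323 = -958677327/2233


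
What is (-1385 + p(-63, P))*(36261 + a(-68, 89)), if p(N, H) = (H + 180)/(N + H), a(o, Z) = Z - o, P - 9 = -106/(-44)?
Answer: -57401541748/1135 ≈ -5.0574e+7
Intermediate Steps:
P = 251/22 (P = 9 - 106/(-44) = 9 - 106*(-1/44) = 9 + 53/22 = 251/22 ≈ 11.409)
p(N, H) = (180 + H)/(H + N)
(-1385 + p(-63, P))*(36261 + a(-68, 89)) = (-1385 + (180 + 251/22)/(251/22 - 63))*(36261 + (89 - 1*(-68))) = (-1385 + (4211/22)/(-1135/22))*(36261 + (89 + 68)) = (-1385 - 22/1135*4211/22)*(36261 + 157) = (-1385 - 4211/1135)*36418 = -1576186/1135*36418 = -57401541748/1135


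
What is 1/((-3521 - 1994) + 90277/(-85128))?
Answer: -85128/469571197 ≈ -0.00018129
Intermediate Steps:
1/((-3521 - 1994) + 90277/(-85128)) = 1/(-5515 + 90277*(-1/85128)) = 1/(-5515 - 90277/85128) = 1/(-469571197/85128) = -85128/469571197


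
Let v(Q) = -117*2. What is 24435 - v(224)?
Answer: 24669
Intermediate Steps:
v(Q) = -234
24435 - v(224) = 24435 - 1*(-234) = 24435 + 234 = 24669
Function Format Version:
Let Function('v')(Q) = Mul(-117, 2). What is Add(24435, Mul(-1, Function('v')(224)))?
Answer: 24669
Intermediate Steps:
Function('v')(Q) = -234
Add(24435, Mul(-1, Function('v')(224))) = Add(24435, Mul(-1, -234)) = Add(24435, 234) = 24669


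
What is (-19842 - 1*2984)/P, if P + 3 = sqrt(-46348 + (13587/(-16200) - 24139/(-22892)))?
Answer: 2116257807600/1432619331217 + 684780*I*sqrt(49183731899552946)/1432619331217 ≈ 1.4772 + 106.01*I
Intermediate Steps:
P = -3 + I*sqrt(49183731899552946)/1030140 (P = -3 + sqrt(-46348 + (13587/(-16200) - 24139/(-22892))) = -3 + sqrt(-46348 + (13587*(-1/16200) - 24139*(-1/22892))) = -3 + sqrt(-46348 + (-4529/5400 + 24139/22892)) = -3 + sqrt(-46348 + 6668183/30904200) = -3 + sqrt(-1432341193417/30904200) = -3 + I*sqrt(49183731899552946)/1030140 ≈ -3.0 + 215.29*I)
(-19842 - 1*2984)/P = (-19842 - 1*2984)/(-3 + I*sqrt(49183731899552946)/1030140) = (-19842 - 2984)/(-3 + I*sqrt(49183731899552946)/1030140) = -22826/(-3 + I*sqrt(49183731899552946)/1030140)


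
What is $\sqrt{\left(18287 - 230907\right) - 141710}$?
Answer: $3 i \sqrt{39370} \approx 595.26 i$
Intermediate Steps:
$\sqrt{\left(18287 - 230907\right) - 141710} = \sqrt{-212620 - 141710} = \sqrt{-354330} = 3 i \sqrt{39370}$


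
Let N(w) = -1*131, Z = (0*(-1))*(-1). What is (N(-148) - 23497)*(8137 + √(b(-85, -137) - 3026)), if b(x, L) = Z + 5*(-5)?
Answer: -192261036 - 70884*I*√339 ≈ -1.9226e+8 - 1.3051e+6*I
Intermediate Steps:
Z = 0 (Z = 0*(-1) = 0)
N(w) = -131
b(x, L) = -25 (b(x, L) = 0 + 5*(-5) = 0 - 25 = -25)
(N(-148) - 23497)*(8137 + √(b(-85, -137) - 3026)) = (-131 - 23497)*(8137 + √(-25 - 3026)) = -23628*(8137 + √(-3051)) = -23628*(8137 + 3*I*√339) = -192261036 - 70884*I*√339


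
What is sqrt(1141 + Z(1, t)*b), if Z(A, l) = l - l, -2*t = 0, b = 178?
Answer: sqrt(1141) ≈ 33.779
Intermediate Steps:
t = 0 (t = -1/2*0 = 0)
Z(A, l) = 0
sqrt(1141 + Z(1, t)*b) = sqrt(1141 + 0*178) = sqrt(1141 + 0) = sqrt(1141)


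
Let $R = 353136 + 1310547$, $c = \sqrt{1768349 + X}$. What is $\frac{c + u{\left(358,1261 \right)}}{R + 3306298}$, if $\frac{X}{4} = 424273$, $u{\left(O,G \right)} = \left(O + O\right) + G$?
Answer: $\frac{1977}{4969981} + \frac{3 \sqrt{385049}}{4969981} \approx 0.00077235$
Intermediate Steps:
$u{\left(O,G \right)} = G + 2 O$ ($u{\left(O,G \right)} = 2 O + G = G + 2 O$)
$X = 1697092$ ($X = 4 \cdot 424273 = 1697092$)
$c = 3 \sqrt{385049}$ ($c = \sqrt{1768349 + 1697092} = \sqrt{3465441} = 3 \sqrt{385049} \approx 1861.6$)
$R = 1663683$
$\frac{c + u{\left(358,1261 \right)}}{R + 3306298} = \frac{3 \sqrt{385049} + \left(1261 + 2 \cdot 358\right)}{1663683 + 3306298} = \frac{3 \sqrt{385049} + \left(1261 + 716\right)}{4969981} = \left(3 \sqrt{385049} + 1977\right) \frac{1}{4969981} = \left(1977 + 3 \sqrt{385049}\right) \frac{1}{4969981} = \frac{1977}{4969981} + \frac{3 \sqrt{385049}}{4969981}$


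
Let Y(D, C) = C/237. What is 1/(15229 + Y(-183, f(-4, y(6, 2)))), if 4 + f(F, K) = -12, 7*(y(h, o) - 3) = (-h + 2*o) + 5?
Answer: 237/3609257 ≈ 6.5665e-5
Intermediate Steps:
y(h, o) = 26/7 - h/7 + 2*o/7 (y(h, o) = 3 + ((-h + 2*o) + 5)/7 = 3 + (5 - h + 2*o)/7 = 3 + (5/7 - h/7 + 2*o/7) = 26/7 - h/7 + 2*o/7)
f(F, K) = -16 (f(F, K) = -4 - 12 = -16)
Y(D, C) = C/237 (Y(D, C) = C*(1/237) = C/237)
1/(15229 + Y(-183, f(-4, y(6, 2)))) = 1/(15229 + (1/237)*(-16)) = 1/(15229 - 16/237) = 1/(3609257/237) = 237/3609257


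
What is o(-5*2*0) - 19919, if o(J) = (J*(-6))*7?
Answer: -19919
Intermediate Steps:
o(J) = -42*J (o(J) = -6*J*7 = -42*J)
o(-5*2*0) - 19919 = -42*(-5*2)*0 - 19919 = -(-420)*0 - 19919 = -42*0 - 19919 = 0 - 19919 = -19919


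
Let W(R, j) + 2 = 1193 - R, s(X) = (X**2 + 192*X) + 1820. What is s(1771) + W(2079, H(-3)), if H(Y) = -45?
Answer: 3477405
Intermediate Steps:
s(X) = 1820 + X**2 + 192*X
W(R, j) = 1191 - R (W(R, j) = -2 + (1193 - R) = 1191 - R)
s(1771) + W(2079, H(-3)) = (1820 + 1771**2 + 192*1771) + (1191 - 1*2079) = (1820 + 3136441 + 340032) + (1191 - 2079) = 3478293 - 888 = 3477405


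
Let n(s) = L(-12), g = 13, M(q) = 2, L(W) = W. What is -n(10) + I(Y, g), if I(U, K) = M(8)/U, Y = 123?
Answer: 1478/123 ≈ 12.016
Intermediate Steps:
n(s) = -12
I(U, K) = 2/U
-n(10) + I(Y, g) = -1*(-12) + 2/123 = 12 + 2*(1/123) = 12 + 2/123 = 1478/123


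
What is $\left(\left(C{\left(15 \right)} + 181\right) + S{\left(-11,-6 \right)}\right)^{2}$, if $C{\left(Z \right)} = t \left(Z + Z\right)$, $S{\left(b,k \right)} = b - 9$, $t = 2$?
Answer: $48841$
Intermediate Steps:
$S{\left(b,k \right)} = -9 + b$
$C{\left(Z \right)} = 4 Z$ ($C{\left(Z \right)} = 2 \left(Z + Z\right) = 2 \cdot 2 Z = 4 Z$)
$\left(\left(C{\left(15 \right)} + 181\right) + S{\left(-11,-6 \right)}\right)^{2} = \left(\left(4 \cdot 15 + 181\right) - 20\right)^{2} = \left(\left(60 + 181\right) - 20\right)^{2} = \left(241 - 20\right)^{2} = 221^{2} = 48841$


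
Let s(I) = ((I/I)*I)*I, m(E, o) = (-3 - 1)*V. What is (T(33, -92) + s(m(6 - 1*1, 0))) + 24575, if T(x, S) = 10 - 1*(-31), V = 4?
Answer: 24872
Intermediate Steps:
m(E, o) = -16 (m(E, o) = (-3 - 1)*4 = -4*4 = -16)
s(I) = I**2 (s(I) = (1*I)*I = I*I = I**2)
T(x, S) = 41 (T(x, S) = 10 + 31 = 41)
(T(33, -92) + s(m(6 - 1*1, 0))) + 24575 = (41 + (-16)**2) + 24575 = (41 + 256) + 24575 = 297 + 24575 = 24872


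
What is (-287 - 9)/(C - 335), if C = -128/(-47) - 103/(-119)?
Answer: 827764/926791 ≈ 0.89315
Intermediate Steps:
C = 20073/5593 (C = -128*(-1/47) - 103*(-1/119) = 128/47 + 103/119 = 20073/5593 ≈ 3.5890)
(-287 - 9)/(C - 335) = (-287 - 9)/(20073/5593 - 335) = -296/(-1853582/5593) = -296*(-5593/1853582) = 827764/926791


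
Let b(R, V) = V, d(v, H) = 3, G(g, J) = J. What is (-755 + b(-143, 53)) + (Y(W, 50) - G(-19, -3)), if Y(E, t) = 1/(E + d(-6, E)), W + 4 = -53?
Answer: -37747/54 ≈ -699.02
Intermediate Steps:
W = -57 (W = -4 - 53 = -57)
Y(E, t) = 1/(3 + E) (Y(E, t) = 1/(E + 3) = 1/(3 + E))
(-755 + b(-143, 53)) + (Y(W, 50) - G(-19, -3)) = (-755 + 53) + (1/(3 - 57) - 1*(-3)) = -702 + (1/(-54) + 3) = -702 + (-1/54 + 3) = -702 + 161/54 = -37747/54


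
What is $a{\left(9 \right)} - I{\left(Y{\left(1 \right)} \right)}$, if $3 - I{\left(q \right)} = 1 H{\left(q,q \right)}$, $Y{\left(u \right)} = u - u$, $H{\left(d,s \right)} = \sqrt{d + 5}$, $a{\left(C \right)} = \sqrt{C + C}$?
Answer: $-3 + \sqrt{5} + 3 \sqrt{2} \approx 3.4787$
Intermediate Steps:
$a{\left(C \right)} = \sqrt{2} \sqrt{C}$ ($a{\left(C \right)} = \sqrt{2 C} = \sqrt{2} \sqrt{C}$)
$H{\left(d,s \right)} = \sqrt{5 + d}$
$Y{\left(u \right)} = 0$
$I{\left(q \right)} = 3 - \sqrt{5 + q}$ ($I{\left(q \right)} = 3 - 1 \sqrt{5 + q} = 3 - \sqrt{5 + q}$)
$a{\left(9 \right)} - I{\left(Y{\left(1 \right)} \right)} = \sqrt{2} \sqrt{9} - \left(3 - \sqrt{5 + 0}\right) = \sqrt{2} \cdot 3 - \left(3 - \sqrt{5}\right) = 3 \sqrt{2} - \left(3 - \sqrt{5}\right) = -3 + \sqrt{5} + 3 \sqrt{2}$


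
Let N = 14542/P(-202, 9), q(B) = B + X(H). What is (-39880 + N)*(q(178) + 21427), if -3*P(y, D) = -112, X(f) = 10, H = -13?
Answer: -47800859205/56 ≈ -8.5359e+8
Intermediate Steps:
P(y, D) = 112/3 (P(y, D) = -⅓*(-112) = 112/3)
q(B) = 10 + B (q(B) = B + 10 = 10 + B)
N = 21813/56 (N = 14542/(112/3) = 14542*(3/112) = 21813/56 ≈ 389.52)
(-39880 + N)*(q(178) + 21427) = (-39880 + 21813/56)*((10 + 178) + 21427) = -2211467*(188 + 21427)/56 = -2211467/56*21615 = -47800859205/56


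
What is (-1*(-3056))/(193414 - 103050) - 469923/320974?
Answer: -10370806357/7251123634 ≈ -1.4302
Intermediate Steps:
(-1*(-3056))/(193414 - 103050) - 469923/320974 = 3056/90364 - 469923*1/320974 = 3056*(1/90364) - 469923/320974 = 764/22591 - 469923/320974 = -10370806357/7251123634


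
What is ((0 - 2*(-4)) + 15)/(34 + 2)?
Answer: 23/36 ≈ 0.63889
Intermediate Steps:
((0 - 2*(-4)) + 15)/(34 + 2) = ((0 + 8) + 15)/36 = (8 + 15)*(1/36) = 23*(1/36) = 23/36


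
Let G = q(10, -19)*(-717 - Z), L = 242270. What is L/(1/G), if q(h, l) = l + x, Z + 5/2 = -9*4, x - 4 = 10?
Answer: 821900975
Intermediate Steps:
x = 14 (x = 4 + 10 = 14)
Z = -77/2 (Z = -5/2 - 9*4 = -5/2 - 36 = -77/2 ≈ -38.500)
q(h, l) = 14 + l (q(h, l) = l + 14 = 14 + l)
G = 6785/2 (G = (14 - 19)*(-717 - 1*(-77/2)) = -5*(-717 + 77/2) = -5*(-1357/2) = 6785/2 ≈ 3392.5)
L/(1/G) = 242270/(1/(6785/2)) = 242270/(2/6785) = 242270*(6785/2) = 821900975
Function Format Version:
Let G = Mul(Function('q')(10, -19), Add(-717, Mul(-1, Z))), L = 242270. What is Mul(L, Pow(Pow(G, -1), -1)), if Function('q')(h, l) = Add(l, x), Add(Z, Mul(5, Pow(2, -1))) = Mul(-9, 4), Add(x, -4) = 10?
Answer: 821900975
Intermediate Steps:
x = 14 (x = Add(4, 10) = 14)
Z = Rational(-77, 2) (Z = Add(Rational(-5, 2), Mul(-9, 4)) = Add(Rational(-5, 2), -36) = Rational(-77, 2) ≈ -38.500)
Function('q')(h, l) = Add(14, l) (Function('q')(h, l) = Add(l, 14) = Add(14, l))
G = Rational(6785, 2) (G = Mul(Add(14, -19), Add(-717, Mul(-1, Rational(-77, 2)))) = Mul(-5, Add(-717, Rational(77, 2))) = Mul(-5, Rational(-1357, 2)) = Rational(6785, 2) ≈ 3392.5)
Mul(L, Pow(Pow(G, -1), -1)) = Mul(242270, Pow(Pow(Rational(6785, 2), -1), -1)) = Mul(242270, Pow(Rational(2, 6785), -1)) = Mul(242270, Rational(6785, 2)) = 821900975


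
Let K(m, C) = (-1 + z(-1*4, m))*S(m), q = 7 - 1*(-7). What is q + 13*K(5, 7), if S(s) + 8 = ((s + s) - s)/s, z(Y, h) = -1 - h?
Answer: 651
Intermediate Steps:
q = 14 (q = 7 + 7 = 14)
S(s) = -7 (S(s) = -8 + ((s + s) - s)/s = -8 + (2*s - s)/s = -8 + s/s = -8 + 1 = -7)
K(m, C) = 14 + 7*m (K(m, C) = (-1 + (-1 - m))*(-7) = (-2 - m)*(-7) = 14 + 7*m)
q + 13*K(5, 7) = 14 + 13*(14 + 7*5) = 14 + 13*(14 + 35) = 14 + 13*49 = 14 + 637 = 651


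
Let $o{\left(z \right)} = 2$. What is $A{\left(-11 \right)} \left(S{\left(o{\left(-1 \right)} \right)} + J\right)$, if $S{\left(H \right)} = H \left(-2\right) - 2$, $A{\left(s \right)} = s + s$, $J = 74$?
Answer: $-1496$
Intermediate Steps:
$A{\left(s \right)} = 2 s$
$S{\left(H \right)} = -2 - 2 H$ ($S{\left(H \right)} = - 2 H - 2 = -2 - 2 H$)
$A{\left(-11 \right)} \left(S{\left(o{\left(-1 \right)} \right)} + J\right) = 2 \left(-11\right) \left(\left(-2 - 4\right) + 74\right) = - 22 \left(\left(-2 - 4\right) + 74\right) = - 22 \left(-6 + 74\right) = \left(-22\right) 68 = -1496$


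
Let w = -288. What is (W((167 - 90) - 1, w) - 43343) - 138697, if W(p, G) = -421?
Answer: -182461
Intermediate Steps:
(W((167 - 90) - 1, w) - 43343) - 138697 = (-421 - 43343) - 138697 = -43764 - 138697 = -182461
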